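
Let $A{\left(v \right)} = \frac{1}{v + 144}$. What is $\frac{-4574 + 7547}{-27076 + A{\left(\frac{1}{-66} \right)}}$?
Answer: $- \frac{28252419}{257303162} \approx -0.1098$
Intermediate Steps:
$A{\left(v \right)} = \frac{1}{144 + v}$
$\frac{-4574 + 7547}{-27076 + A{\left(\frac{1}{-66} \right)}} = \frac{-4574 + 7547}{-27076 + \frac{1}{144 + \frac{1}{-66}}} = \frac{2973}{-27076 + \frac{1}{144 - \frac{1}{66}}} = \frac{2973}{-27076 + \frac{1}{\frac{9503}{66}}} = \frac{2973}{-27076 + \frac{66}{9503}} = \frac{2973}{- \frac{257303162}{9503}} = 2973 \left(- \frac{9503}{257303162}\right) = - \frac{28252419}{257303162}$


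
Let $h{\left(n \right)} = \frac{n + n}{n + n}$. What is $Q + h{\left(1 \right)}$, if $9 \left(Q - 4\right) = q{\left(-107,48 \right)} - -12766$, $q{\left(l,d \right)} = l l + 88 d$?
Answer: $\frac{28484}{9} \approx 3164.9$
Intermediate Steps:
$q{\left(l,d \right)} = l^{2} + 88 d$
$h{\left(n \right)} = 1$ ($h{\left(n \right)} = \frac{2 n}{2 n} = 2 n \frac{1}{2 n} = 1$)
$Q = \frac{28475}{9}$ ($Q = 4 + \frac{\left(\left(-107\right)^{2} + 88 \cdot 48\right) - -12766}{9} = 4 + \frac{\left(11449 + 4224\right) + 12766}{9} = 4 + \frac{15673 + 12766}{9} = 4 + \frac{1}{9} \cdot 28439 = 4 + \frac{28439}{9} = \frac{28475}{9} \approx 3163.9$)
$Q + h{\left(1 \right)} = \frac{28475}{9} + 1 = \frac{28484}{9}$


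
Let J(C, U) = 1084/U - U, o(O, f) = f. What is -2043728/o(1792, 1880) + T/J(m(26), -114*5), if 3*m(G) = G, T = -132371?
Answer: -50227536853/38048380 ≈ -1320.1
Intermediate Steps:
m(G) = G/3
J(C, U) = -U + 1084/U
-2043728/o(1792, 1880) + T/J(m(26), -114*5) = -2043728/1880 - 132371/(-(-114)*5 + 1084/((-114*5))) = -2043728*1/1880 - 132371/(-1*(-570) + 1084/(-570)) = -255466/235 - 132371/(570 + 1084*(-1/570)) = -255466/235 - 132371/(570 - 542/285) = -255466/235 - 132371/161908/285 = -255466/235 - 132371*285/161908 = -255466/235 - 37725735/161908 = -50227536853/38048380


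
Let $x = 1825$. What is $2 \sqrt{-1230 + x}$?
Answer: $2 \sqrt{595} \approx 48.785$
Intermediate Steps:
$2 \sqrt{-1230 + x} = 2 \sqrt{-1230 + 1825} = 2 \sqrt{595}$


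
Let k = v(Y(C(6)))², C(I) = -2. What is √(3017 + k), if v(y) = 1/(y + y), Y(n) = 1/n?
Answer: √3018 ≈ 54.936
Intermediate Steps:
v(y) = 1/(2*y)
k = 1 (k = (1/(2*(1/(-2))))² = (1/(2*(-½)))² = ((½)*(-2))² = (-1)² = 1)
√(3017 + k) = √(3017 + 1) = √3018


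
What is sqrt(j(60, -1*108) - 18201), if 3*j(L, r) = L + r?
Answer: I*sqrt(18217) ≈ 134.97*I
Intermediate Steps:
j(L, r) = L/3 + r/3 (j(L, r) = (L + r)/3 = L/3 + r/3)
sqrt(j(60, -1*108) - 18201) = sqrt(((1/3)*60 + (-1*108)/3) - 18201) = sqrt((20 + (1/3)*(-108)) - 18201) = sqrt((20 - 36) - 18201) = sqrt(-16 - 18201) = sqrt(-18217) = I*sqrt(18217)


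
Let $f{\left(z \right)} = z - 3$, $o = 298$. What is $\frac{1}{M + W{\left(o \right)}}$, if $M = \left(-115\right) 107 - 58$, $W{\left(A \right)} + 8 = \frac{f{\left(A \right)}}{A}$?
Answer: $- \frac{298}{3686263} \approx -8.0841 \cdot 10^{-5}$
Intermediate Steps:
$f{\left(z \right)} = -3 + z$ ($f{\left(z \right)} = z - 3 = -3 + z$)
$W{\left(A \right)} = -8 + \frac{-3 + A}{A}$
$M = -12363$ ($M = -12305 - 58 = -12363$)
$\frac{1}{M + W{\left(o \right)}} = \frac{1}{-12363 - \left(7 + \frac{3}{298}\right)} = \frac{1}{-12363 - \frac{2089}{298}} = \frac{1}{- \frac{3686263}{298}} = - \frac{298}{3686263}$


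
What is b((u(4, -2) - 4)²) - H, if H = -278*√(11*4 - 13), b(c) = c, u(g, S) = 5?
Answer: 1 + 278*√31 ≈ 1548.8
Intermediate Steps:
H = -278*√31 (H = -278*√(44 - 13) = -278*√31 ≈ -1547.8)
b((u(4, -2) - 4)²) - H = (5 - 4)² - (-278)*√31 = 1² + 278*√31 = 1 + 278*√31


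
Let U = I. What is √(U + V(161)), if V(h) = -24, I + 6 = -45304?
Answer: I*√45334 ≈ 212.92*I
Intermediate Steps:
I = -45310 (I = -6 - 45304 = -45310)
U = -45310
√(U + V(161)) = √(-45310 - 24) = √(-45334) = I*√45334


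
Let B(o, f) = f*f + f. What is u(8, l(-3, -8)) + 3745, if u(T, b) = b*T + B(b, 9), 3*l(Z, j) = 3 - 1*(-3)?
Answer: 3851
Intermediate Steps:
l(Z, j) = 2 (l(Z, j) = (3 - 1*(-3))/3 = (3 + 3)/3 = (1/3)*6 = 2)
B(o, f) = f + f**2 (B(o, f) = f**2 + f = f + f**2)
u(T, b) = 90 + T*b (u(T, b) = b*T + 9*(1 + 9) = T*b + 9*10 = T*b + 90 = 90 + T*b)
u(8, l(-3, -8)) + 3745 = (90 + 8*2) + 3745 = (90 + 16) + 3745 = 106 + 3745 = 3851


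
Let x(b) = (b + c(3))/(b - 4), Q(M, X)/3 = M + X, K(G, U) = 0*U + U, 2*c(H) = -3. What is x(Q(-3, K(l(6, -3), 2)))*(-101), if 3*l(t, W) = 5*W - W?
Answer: -909/14 ≈ -64.929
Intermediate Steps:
c(H) = -3/2 (c(H) = (1/2)*(-3) = -3/2)
l(t, W) = 4*W/3 (l(t, W) = (5*W - W)/3 = (4*W)/3 = 4*W/3)
K(G, U) = U (K(G, U) = 0 + U = U)
Q(M, X) = 3*M + 3*X (Q(M, X) = 3*(M + X) = 3*M + 3*X)
x(b) = (-3/2 + b)/(-4 + b) (x(b) = (b - 3/2)/(b - 4) = (-3/2 + b)/(-4 + b))
x(Q(-3, K(l(6, -3), 2)))*(-101) = ((-3/2 + (3*(-3) + 3*2))/(-4 + (3*(-3) + 3*2)))*(-101) = ((-3/2 + (-9 + 6))/(-4 + (-9 + 6)))*(-101) = ((-3/2 - 3)/(-4 - 3))*(-101) = (-9/2/(-7))*(-101) = -1/7*(-9/2)*(-101) = (9/14)*(-101) = -909/14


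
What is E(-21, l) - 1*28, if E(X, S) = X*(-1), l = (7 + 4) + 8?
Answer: -7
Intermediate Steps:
l = 19 (l = 11 + 8 = 19)
E(X, S) = -X
E(-21, l) - 1*28 = -1*(-21) - 1*28 = 21 - 28 = -7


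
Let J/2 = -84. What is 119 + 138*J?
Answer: -23065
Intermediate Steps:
J = -168 (J = 2*(-84) = -168)
119 + 138*J = 119 + 138*(-168) = 119 - 23184 = -23065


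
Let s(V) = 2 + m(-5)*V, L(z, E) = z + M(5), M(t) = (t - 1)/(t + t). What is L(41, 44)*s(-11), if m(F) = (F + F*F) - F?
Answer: -56511/5 ≈ -11302.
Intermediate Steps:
M(t) = (-1 + t)/(2*t) (M(t) = (-1 + t)/((2*t)) = (-1 + t)*(1/(2*t)) = (-1 + t)/(2*t))
m(F) = F² (m(F) = (F + F²) - F = F²)
L(z, E) = ⅖ + z (L(z, E) = z + (½)*(-1 + 5)/5 = z + (½)*(⅕)*4 = z + ⅖ = ⅖ + z)
s(V) = 2 + 25*V (s(V) = 2 + (-5)²*V = 2 + 25*V)
L(41, 44)*s(-11) = (⅖ + 41)*(2 + 25*(-11)) = 207*(2 - 275)/5 = (207/5)*(-273) = -56511/5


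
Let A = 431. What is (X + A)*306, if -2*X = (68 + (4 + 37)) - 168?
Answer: 140913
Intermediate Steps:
X = 59/2 (X = -((68 + (4 + 37)) - 168)/2 = -((68 + 41) - 168)/2 = -(109 - 168)/2 = -1/2*(-59) = 59/2 ≈ 29.500)
(X + A)*306 = (59/2 + 431)*306 = (921/2)*306 = 140913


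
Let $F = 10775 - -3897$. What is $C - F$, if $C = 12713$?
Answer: $-1959$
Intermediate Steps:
$F = 14672$ ($F = 10775 + 3897 = 14672$)
$C - F = 12713 - 14672 = -1959$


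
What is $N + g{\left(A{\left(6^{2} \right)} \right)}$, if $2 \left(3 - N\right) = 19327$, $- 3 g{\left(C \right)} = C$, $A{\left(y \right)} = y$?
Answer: $- \frac{19345}{2} \approx -9672.5$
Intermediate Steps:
$g{\left(C \right)} = - \frac{C}{3}$
$N = - \frac{19321}{2}$ ($N = 3 - \frac{19327}{2} = - \frac{19321}{2} \approx -9660.5$)
$N + g{\left(A{\left(6^{2} \right)} \right)} = - \frac{19321}{2} - \frac{6^{2}}{3} = - \frac{19321}{2} - 12 = - \frac{19345}{2}$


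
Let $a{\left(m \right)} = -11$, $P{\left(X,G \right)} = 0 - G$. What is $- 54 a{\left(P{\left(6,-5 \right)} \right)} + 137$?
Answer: $731$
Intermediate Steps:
$P{\left(X,G \right)} = - G$
$- 54 a{\left(P{\left(6,-5 \right)} \right)} + 137 = \left(-54\right) \left(-11\right) + 137 = 594 + 137 = 731$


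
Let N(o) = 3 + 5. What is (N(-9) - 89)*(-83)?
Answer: 6723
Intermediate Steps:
N(o) = 8
(N(-9) - 89)*(-83) = (8 - 89)*(-83) = -81*(-83) = 6723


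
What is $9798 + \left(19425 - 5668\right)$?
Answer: $23555$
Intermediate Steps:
$9798 + \left(19425 - 5668\right) = 9798 + 13757 = 23555$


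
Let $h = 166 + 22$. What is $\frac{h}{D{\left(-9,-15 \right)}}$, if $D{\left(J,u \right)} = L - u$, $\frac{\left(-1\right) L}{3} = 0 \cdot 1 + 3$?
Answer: $\frac{94}{3} \approx 31.333$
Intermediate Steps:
$L = -9$ ($L = - 3 \left(0 \cdot 1 + 3\right) = - 3 \left(0 + 3\right) = \left(-3\right) 3 = -9$)
$h = 188$
$D{\left(J,u \right)} = -9 - u$
$\frac{h}{D{\left(-9,-15 \right)}} = \frac{188}{-9 - -15} = \frac{188}{-9 + 15} = \frac{188}{6} = 188 \cdot \frac{1}{6} = \frac{94}{3}$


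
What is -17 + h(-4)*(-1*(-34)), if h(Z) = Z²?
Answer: 527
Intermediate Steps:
-17 + h(-4)*(-1*(-34)) = -17 + (-4)²*(-1*(-34)) = -17 + 16*34 = -17 + 544 = 527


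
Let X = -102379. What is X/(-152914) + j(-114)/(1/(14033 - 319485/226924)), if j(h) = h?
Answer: -6938239916794147/4337482067 ≈ -1.5996e+6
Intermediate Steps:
X/(-152914) + j(-114)/(1/(14033 - 319485/226924)) = -102379/(-152914) - 114/(1/(14033 - 319485/226924)) = -102379*(-1/152914) - 114/(1/(14033 - 319485*1/226924)) = 102379/152914 - 114/(1/(14033 - 319485/226924)) = 102379/152914 - 114/(1/(3184105007/226924)) = 102379/152914 - 114/226924/3184105007 = 102379/152914 - 114*3184105007/226924 = 102379/152914 - 181493985399/113462 = -6938239916794147/4337482067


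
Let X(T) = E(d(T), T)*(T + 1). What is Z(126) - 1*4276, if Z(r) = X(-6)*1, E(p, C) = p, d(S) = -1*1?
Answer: -4271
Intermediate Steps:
d(S) = -1
X(T) = -1 - T (X(T) = -(T + 1) = -(1 + T) = -1 - T)
Z(r) = 5 (Z(r) = (-1 - 1*(-6))*1 = (-1 + 6)*1 = 5*1 = 5)
Z(126) - 1*4276 = 5 - 1*4276 = 5 - 4276 = -4271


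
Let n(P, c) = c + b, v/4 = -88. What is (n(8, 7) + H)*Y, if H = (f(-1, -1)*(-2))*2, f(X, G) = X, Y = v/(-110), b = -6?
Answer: 16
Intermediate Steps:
v = -352 (v = 4*(-88) = -352)
n(P, c) = -6 + c (n(P, c) = c - 6 = -6 + c)
Y = 16/5 (Y = -352/(-110) = -352*(-1/110) = 16/5 ≈ 3.2000)
H = 4 (H = -1*(-2)*2 = 2*2 = 4)
(n(8, 7) + H)*Y = ((-6 + 7) + 4)*(16/5) = (1 + 4)*(16/5) = 5*(16/5) = 16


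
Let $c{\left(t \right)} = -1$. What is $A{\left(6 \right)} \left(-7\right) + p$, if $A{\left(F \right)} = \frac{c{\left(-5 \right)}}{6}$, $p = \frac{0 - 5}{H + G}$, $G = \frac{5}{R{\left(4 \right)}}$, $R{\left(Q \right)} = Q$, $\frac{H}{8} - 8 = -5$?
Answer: $\frac{587}{606} \approx 0.96865$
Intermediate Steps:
$H = 24$ ($H = 64 + 8 \left(-5\right) = 64 - 40 = 24$)
$G = \frac{5}{4} \approx 1.25$
$p = - \frac{20}{101}$ ($p = \frac{0 - 5}{24 + \frac{5}{4}} = - \frac{5}{\frac{101}{4}} = \left(-5\right) \frac{4}{101} = - \frac{20}{101} \approx -0.19802$)
$A{\left(F \right)} = - \frac{1}{6}$
$A{\left(6 \right)} \left(-7\right) + p = \left(- \frac{1}{6}\right) \left(-7\right) - \frac{20}{101} = \frac{7}{6} - \frac{20}{101} = \frac{587}{606}$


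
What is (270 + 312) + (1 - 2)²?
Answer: 583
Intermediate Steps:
(270 + 312) + (1 - 2)² = 582 + (-1)² = 582 + 1 = 583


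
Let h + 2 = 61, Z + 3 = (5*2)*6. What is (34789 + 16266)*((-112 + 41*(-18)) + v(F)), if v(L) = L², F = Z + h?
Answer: 643599330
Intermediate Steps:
Z = 57 (Z = -3 + (5*2)*6 = -3 + 10*6 = -3 + 60 = 57)
h = 59 (h = -2 + 61 = 59)
F = 116 (F = 57 + 59 = 116)
(34789 + 16266)*((-112 + 41*(-18)) + v(F)) = (34789 + 16266)*((-112 + 41*(-18)) + 116²) = 51055*((-112 - 738) + 13456) = 51055*(-850 + 13456) = 51055*12606 = 643599330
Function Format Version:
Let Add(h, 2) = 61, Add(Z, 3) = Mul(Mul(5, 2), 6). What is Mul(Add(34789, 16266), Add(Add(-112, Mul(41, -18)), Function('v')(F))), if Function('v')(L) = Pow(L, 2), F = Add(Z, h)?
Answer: 643599330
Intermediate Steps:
Z = 57 (Z = Add(-3, Mul(Mul(5, 2), 6)) = Add(-3, Mul(10, 6)) = Add(-3, 60) = 57)
h = 59 (h = Add(-2, 61) = 59)
F = 116 (F = Add(57, 59) = 116)
Mul(Add(34789, 16266), Add(Add(-112, Mul(41, -18)), Function('v')(F))) = Mul(Add(34789, 16266), Add(Add(-112, Mul(41, -18)), Pow(116, 2))) = Mul(51055, Add(Add(-112, -738), 13456)) = Mul(51055, Add(-850, 13456)) = Mul(51055, 12606) = 643599330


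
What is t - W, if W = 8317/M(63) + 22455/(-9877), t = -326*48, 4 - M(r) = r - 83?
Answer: -3790935193/237048 ≈ -15992.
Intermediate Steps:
M(r) = 87 - r (M(r) = 4 - (r - 83) = 4 - (-83 + r) = 4 + (83 - r) = 87 - r)
t = -15648
W = 81608089/237048 (W = 8317/(87 - 1*63) + 22455/(-9877) = 8317/(87 - 63) + 22455*(-1/9877) = 8317/24 - 22455/9877 = 81608089/237048 ≈ 344.27)
t - W = -15648 - 1*81608089/237048 = -15648 - 81608089/237048 = -3790935193/237048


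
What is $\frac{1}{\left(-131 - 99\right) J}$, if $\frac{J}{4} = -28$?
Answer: $\frac{1}{25760} \approx 3.882 \cdot 10^{-5}$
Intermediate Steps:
$J = -112$ ($J = 4 \left(-28\right) = -112$)
$\frac{1}{\left(-131 - 99\right) J} = \frac{1}{\left(-131 - 99\right) \left(-112\right)} = \frac{1}{\left(-230\right) \left(-112\right)} = \frac{1}{25760}$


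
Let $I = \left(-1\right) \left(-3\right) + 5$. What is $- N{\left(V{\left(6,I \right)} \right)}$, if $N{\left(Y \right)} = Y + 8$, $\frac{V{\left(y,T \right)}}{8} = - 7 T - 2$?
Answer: $456$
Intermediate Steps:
$I = 8$ ($I = 3 + 5 = 8$)
$V{\left(y,T \right)} = -16 - 56 T$ ($V{\left(y,T \right)} = 8 \left(- 7 T - 2\right) = 8 \left(-2 - 7 T\right) = -16 - 56 T$)
$N{\left(Y \right)} = 8 + Y$
$- N{\left(V{\left(6,I \right)} \right)} = - (8 - 464) = \left(-1\right) \left(-456\right) = 456$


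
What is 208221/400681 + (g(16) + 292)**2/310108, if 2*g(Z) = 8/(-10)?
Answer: 616507047996/776589897175 ≈ 0.79386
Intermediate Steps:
g(Z) = -2/5 (g(Z) = (8/(-10))/2 = (8*(-1/10))/2 = (1/2)*(-4/5) = -2/5)
208221/400681 + (g(16) + 292)**2/310108 = 208221/400681 + (-2/5 + 292)**2/310108 = 208221*(1/400681) + (1458/5)**2*(1/310108) = 208221/400681 + (2125764/25)*(1/310108) = 208221/400681 + 531441/1938175 = 616507047996/776589897175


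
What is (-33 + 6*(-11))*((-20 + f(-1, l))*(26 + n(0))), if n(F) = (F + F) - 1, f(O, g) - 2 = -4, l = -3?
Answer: 54450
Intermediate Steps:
f(O, g) = -2 (f(O, g) = 2 - 4 = -2)
n(F) = -1 + 2*F (n(F) = 2*F - 1 = -1 + 2*F)
(-33 + 6*(-11))*((-20 + f(-1, l))*(26 + n(0))) = (-33 + 6*(-11))*((-20 - 2)*(26 + (-1 + 2*0))) = (-33 - 66)*(-22*(26 + (-1 + 0))) = -(-2178)*(26 - 1) = -(-2178)*25 = -99*(-550) = 54450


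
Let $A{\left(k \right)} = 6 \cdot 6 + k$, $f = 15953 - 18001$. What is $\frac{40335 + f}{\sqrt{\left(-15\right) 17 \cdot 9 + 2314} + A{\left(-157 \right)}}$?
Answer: $- \frac{4632727}{14622} - \frac{38287 \sqrt{19}}{14622} \approx -328.25$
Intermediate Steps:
$f = -2048$
$A{\left(k \right)} = 36 + k$
$\frac{40335 + f}{\sqrt{\left(-15\right) 17 \cdot 9 + 2314} + A{\left(-157 \right)}} = \frac{40335 - 2048}{\sqrt{\left(-15\right) 17 \cdot 9 + 2314} + \left(36 - 157\right)} = \frac{38287}{\sqrt{\left(-255\right) 9 + 2314} - 121} = \frac{38287}{\sqrt{-2295 + 2314} - 121} = \frac{38287}{\sqrt{19} - 121} = \frac{38287}{-121 + \sqrt{19}}$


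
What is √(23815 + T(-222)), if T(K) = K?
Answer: √23593 ≈ 153.60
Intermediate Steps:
√(23815 + T(-222)) = √(23815 - 222) = √23593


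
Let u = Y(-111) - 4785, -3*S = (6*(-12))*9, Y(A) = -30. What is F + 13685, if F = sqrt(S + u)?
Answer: 13685 + 3*I*sqrt(511) ≈ 13685.0 + 67.816*I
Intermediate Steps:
S = 216 (S = -6*(-12)*9/3 = -(-24)*9 = -1/3*(-648) = 216)
u = -4815 (u = -30 - 4785 = -4815)
F = 3*I*sqrt(511) (F = sqrt(216 - 4815) = sqrt(-4599) = 3*I*sqrt(511) ≈ 67.816*I)
F + 13685 = 3*I*sqrt(511) + 13685 = 13685 + 3*I*sqrt(511)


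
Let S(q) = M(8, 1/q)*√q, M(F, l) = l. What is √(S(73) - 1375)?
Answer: √(-7327375 + 73*√73)/73 ≈ 37.079*I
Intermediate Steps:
S(q) = q^(-½) (S(q) = √q/q = q^(-½))
√(S(73) - 1375) = √(73^(-½) - 1375) = √(√73/73 - 1375) = √(-1375 + √73/73)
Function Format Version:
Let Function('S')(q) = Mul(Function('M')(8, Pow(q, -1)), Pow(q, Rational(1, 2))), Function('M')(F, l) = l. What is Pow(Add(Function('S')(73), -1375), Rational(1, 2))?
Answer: Mul(Rational(1, 73), Pow(Add(-7327375, Mul(73, Pow(73, Rational(1, 2)))), Rational(1, 2))) ≈ Mul(37.079, I)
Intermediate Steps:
Function('S')(q) = Pow(q, Rational(-1, 2)) (Function('S')(q) = Mul(Pow(q, -1), Pow(q, Rational(1, 2))) = Pow(q, Rational(-1, 2)))
Pow(Add(Function('S')(73), -1375), Rational(1, 2)) = Pow(Add(Pow(73, Rational(-1, 2)), -1375), Rational(1, 2)) = Pow(Add(Mul(Rational(1, 73), Pow(73, Rational(1, 2))), -1375), Rational(1, 2)) = Pow(Add(-1375, Mul(Rational(1, 73), Pow(73, Rational(1, 2)))), Rational(1, 2))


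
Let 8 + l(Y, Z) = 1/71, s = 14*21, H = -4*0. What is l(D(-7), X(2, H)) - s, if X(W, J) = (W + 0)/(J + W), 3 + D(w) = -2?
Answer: -21441/71 ≈ -301.99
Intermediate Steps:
D(w) = -5 (D(w) = -3 - 2 = -5)
H = 0
X(W, J) = W/(J + W)
s = 294
l(Y, Z) = -567/71 (l(Y, Z) = -8 + 1/71 = -567/71)
l(D(-7), X(2, H)) - s = -567/71 - 1*294 = -567/71 - 294 = -21441/71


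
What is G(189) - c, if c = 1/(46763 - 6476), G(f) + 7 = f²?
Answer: 1438809917/40287 ≈ 35714.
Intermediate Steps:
G(f) = -7 + f²
c = 1/40287 ≈ 2.4822e-5
G(189) - c = (-7 + 189²) - 1*1/40287 = (-7 + 35721) - 1/40287 = 35714 - 1/40287 = 1438809917/40287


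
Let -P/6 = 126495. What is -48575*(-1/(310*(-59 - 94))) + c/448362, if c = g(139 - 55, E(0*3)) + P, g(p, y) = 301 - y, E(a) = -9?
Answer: -641804755/236286774 ≈ -2.7162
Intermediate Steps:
P = -758970 (P = -6*126495 = -758970)
c = -758660 (c = (301 - 1*(-9)) - 758970 = (301 + 9) - 758970 = 310 - 758970 = -758660)
-48575*(-1/(310*(-59 - 94))) + c/448362 = -48575*(-1/(310*(-59 - 94))) - 758660/448362 = -48575/((-153*(-310))) - 758660*1/448362 = -48575/47430 - 379330/224181 = -48575*1/47430 - 379330/224181 = -9715/9486 - 379330/224181 = -641804755/236286774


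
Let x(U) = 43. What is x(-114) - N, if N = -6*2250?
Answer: 13543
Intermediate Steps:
N = -13500
x(-114) - N = 43 - 1*(-13500) = 43 + 13500 = 13543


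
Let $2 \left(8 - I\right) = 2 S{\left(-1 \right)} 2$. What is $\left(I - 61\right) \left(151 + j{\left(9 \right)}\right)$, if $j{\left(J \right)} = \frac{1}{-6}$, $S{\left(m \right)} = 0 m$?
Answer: $- \frac{47965}{6} \approx -7994.2$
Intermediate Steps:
$S{\left(m \right)} = 0$
$j{\left(J \right)} = - \frac{1}{6}$
$I = 8$ ($I = 8 - \frac{2 \cdot 0 \cdot 2}{2} = 8 - \frac{0 \cdot 2}{2} = 8 - 0 = 8 + 0 = 8$)
$\left(I - 61\right) \left(151 + j{\left(9 \right)}\right) = \left(8 - 61\right) \left(151 - \frac{1}{6}\right) = \left(8 - 61\right) \frac{905}{6} = \left(-53\right) \frac{905}{6} = - \frac{47965}{6}$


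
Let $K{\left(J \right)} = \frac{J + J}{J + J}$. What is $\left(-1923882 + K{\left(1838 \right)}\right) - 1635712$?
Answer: $-3559593$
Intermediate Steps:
$K{\left(J \right)} = 1$ ($K{\left(J \right)} = \frac{2 J}{2 J} = 2 J \frac{1}{2 J} = 1$)
$\left(-1923882 + K{\left(1838 \right)}\right) - 1635712 = \left(-1923882 + 1\right) - 1635712 = -1923881 - 1635712 = -3559593$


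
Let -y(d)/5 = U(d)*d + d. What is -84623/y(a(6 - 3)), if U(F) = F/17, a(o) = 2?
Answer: 1438591/190 ≈ 7571.5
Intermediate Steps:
U(F) = F/17 (U(F) = F*(1/17) = F/17)
y(d) = -5*d - 5*d**2/17 (y(d) = -5*((d/17)*d + d) = -5*(d**2/17 + d) = -5*(d + d**2/17) = -5*d - 5*d**2/17)
-84623/y(a(6 - 3)) = -84623*(-17/(10*(17 + 2))) = -84623/((-5/17*2*19)) = -84623/(-190/17) = -84623*(-17/190) = 1438591/190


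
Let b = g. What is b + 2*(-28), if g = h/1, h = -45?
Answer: -101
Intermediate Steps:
g = -45 (g = -45/1 = -45*1 = -45)
b = -45
b + 2*(-28) = -45 + 2*(-28) = -45 - 56 = -101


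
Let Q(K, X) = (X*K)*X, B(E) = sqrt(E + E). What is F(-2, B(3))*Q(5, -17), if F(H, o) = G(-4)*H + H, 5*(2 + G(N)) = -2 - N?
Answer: 1734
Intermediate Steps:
B(E) = sqrt(2)*sqrt(E) (B(E) = sqrt(2*E) = sqrt(2)*sqrt(E))
G(N) = -12/5 - N/5 (G(N) = -2 + (-2 - N)/5 = -2 + (-2/5 - N/5) = -12/5 - N/5)
Q(K, X) = K*X**2 (Q(K, X) = (K*X)*X = K*X**2)
F(H, o) = -3*H/5 (F(H, o) = (-12/5 - 1/5*(-4))*H + H = (-12/5 + 4/5)*H + H = -8*H/5 + H = -3*H/5)
F(-2, B(3))*Q(5, -17) = (-3/5*(-2))*(5*(-17)**2) = 6*(5*289)/5 = (6/5)*1445 = 1734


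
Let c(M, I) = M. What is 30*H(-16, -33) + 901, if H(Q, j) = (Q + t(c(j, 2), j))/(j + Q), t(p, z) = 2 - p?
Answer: 43579/49 ≈ 889.37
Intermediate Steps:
H(Q, j) = (2 + Q - j)/(Q + j) (H(Q, j) = (Q + (2 - j))/(j + Q) = (2 + Q - j)/(Q + j))
30*H(-16, -33) + 901 = 30*((2 - 16 - 1*(-33))/(-16 - 33)) + 901 = 30*((2 - 16 + 33)/(-49)) + 901 = 30*(-1/49*19) + 901 = 30*(-19/49) + 901 = -570/49 + 901 = 43579/49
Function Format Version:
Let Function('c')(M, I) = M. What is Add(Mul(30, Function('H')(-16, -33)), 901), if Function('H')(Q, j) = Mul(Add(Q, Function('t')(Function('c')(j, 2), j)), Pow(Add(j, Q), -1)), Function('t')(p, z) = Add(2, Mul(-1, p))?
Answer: Rational(43579, 49) ≈ 889.37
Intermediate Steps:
Function('H')(Q, j) = Mul(Pow(Add(Q, j), -1), Add(2, Q, Mul(-1, j))) (Function('H')(Q, j) = Mul(Add(Q, Add(2, Mul(-1, j))), Pow(Add(j, Q), -1)) = Mul(Add(2, Q, Mul(-1, j)), Pow(Add(Q, j), -1)) = Mul(Pow(Add(Q, j), -1), Add(2, Q, Mul(-1, j))))
Add(Mul(30, Function('H')(-16, -33)), 901) = Add(Mul(30, Mul(Pow(Add(-16, -33), -1), Add(2, -16, Mul(-1, -33)))), 901) = Add(Mul(30, Mul(Pow(-49, -1), Add(2, -16, 33))), 901) = Add(Mul(30, Mul(Rational(-1, 49), 19)), 901) = Add(Mul(30, Rational(-19, 49)), 901) = Add(Rational(-570, 49), 901) = Rational(43579, 49)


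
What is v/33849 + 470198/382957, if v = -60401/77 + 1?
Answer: 36436662842/30246326817 ≈ 1.2047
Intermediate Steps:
v = -5484/7 (v = -60401/77 + 1 = -323*17/7 + 1 = -5491/7 + 1 = -5484/7 ≈ -783.43)
v/33849 + 470198/382957 = -5484/7/33849 + 470198/382957 = -5484/7*1/33849 + 470198*(1/382957) = -1828/78981 + 470198/382957 = 36436662842/30246326817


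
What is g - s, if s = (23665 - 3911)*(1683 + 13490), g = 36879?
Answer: -299690563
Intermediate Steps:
s = 299727442 (s = 19754*15173 = 299727442)
g - s = 36879 - 1*299727442 = 36879 - 299727442 = -299690563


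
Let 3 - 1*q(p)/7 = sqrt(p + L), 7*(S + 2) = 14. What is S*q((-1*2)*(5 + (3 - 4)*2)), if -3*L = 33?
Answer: 0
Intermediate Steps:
L = -11 (L = -1/3*33 = -11)
S = 0 (S = -2 + (1/7)*14 = -2 + 2 = 0)
q(p) = 21 - 7*sqrt(-11 + p) (q(p) = 21 - 7*sqrt(p - 11) = 21 - 7*sqrt(-11 + p))
S*q((-1*2)*(5 + (3 - 4)*2)) = 0*(21 - 7*sqrt(-11 + (-1*2)*(5 + (3 - 4)*2))) = 0*(21 - 7*sqrt(-11 - 2*(5 - 1*2))) = 0*(21 - 7*sqrt(-11 - 2*(5 - 2))) = 0*(21 - 7*sqrt(-11 - 2*3)) = 0*(21 - 7*sqrt(-11 - 6)) = 0*(21 - 7*I*sqrt(17)) = 0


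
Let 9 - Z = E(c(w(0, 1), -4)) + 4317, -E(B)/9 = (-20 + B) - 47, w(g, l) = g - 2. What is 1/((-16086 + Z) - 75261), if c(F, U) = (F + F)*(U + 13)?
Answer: -1/96582 ≈ -1.0354e-5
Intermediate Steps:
w(g, l) = -2 + g
c(F, U) = 2*F*(13 + U) (c(F, U) = (2*F)*(13 + U) = 2*F*(13 + U))
E(B) = 603 - 9*B (E(B) = -9*((-20 + B) - 47) = -9*(-67 + B) = 603 - 9*B)
Z = -5235 (Z = 9 - ((603 - 18*(-2 + 0)*(13 - 4)) + 4317) = 9 - ((603 - 18*(-2)*9) + 4317) = 9 - ((603 - 9*(-36)) + 4317) = 9 - ((603 + 324) + 4317) = 9 - (927 + 4317) = 9 - 1*5244 = 9 - 5244 = -5235)
1/((-16086 + Z) - 75261) = 1/((-16086 - 5235) - 75261) = 1/(-21321 - 75261) = 1/(-96582) = -1/96582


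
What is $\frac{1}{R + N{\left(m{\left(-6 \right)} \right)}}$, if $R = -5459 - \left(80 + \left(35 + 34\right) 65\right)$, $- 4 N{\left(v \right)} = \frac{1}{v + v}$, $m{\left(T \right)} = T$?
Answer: $- \frac{48}{481151} \approx -9.9761 \cdot 10^{-5}$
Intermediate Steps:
$N{\left(v \right)} = - \frac{1}{8 v}$ ($N{\left(v \right)} = - \frac{1}{4 \left(v + v\right)} = - \frac{1}{4 \cdot 2 v} = - \frac{\frac{1}{2} \frac{1}{v}}{4} = - \frac{1}{8 v}$)
$R = -10024$ ($R = -5459 - \left(80 + 69 \cdot 65\right) = -5459 - \left(80 + 4485\right) = -5459 - 4565 = -10024$)
$\frac{1}{R + N{\left(m{\left(-6 \right)} \right)}} = \frac{1}{-10024 - \frac{1}{8 \left(-6\right)}} = \frac{1}{-10024 - - \frac{1}{48}} = \frac{1}{-10024 + \frac{1}{48}} = \frac{1}{- \frac{481151}{48}} = - \frac{48}{481151}$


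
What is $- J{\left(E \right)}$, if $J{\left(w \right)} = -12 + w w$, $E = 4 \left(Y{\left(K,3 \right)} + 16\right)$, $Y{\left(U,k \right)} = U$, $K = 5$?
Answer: $-7044$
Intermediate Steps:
$E = 84$ ($E = 4 \left(5 + 16\right) = 4 \cdot 21 = 84$)
$J{\left(w \right)} = -12 + w^{2}$
$- J{\left(E \right)} = - (-12 + 84^{2}) = - (-12 + 7056) = \left(-1\right) 7044 = -7044$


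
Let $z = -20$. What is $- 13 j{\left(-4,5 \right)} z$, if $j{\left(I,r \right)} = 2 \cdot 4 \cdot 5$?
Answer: $10400$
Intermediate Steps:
$j{\left(I,r \right)} = 40$ ($j{\left(I,r \right)} = 8 \cdot 5 = 40$)
$- 13 j{\left(-4,5 \right)} z = \left(-13\right) 40 \left(-20\right) = \left(-520\right) \left(-20\right) = 10400$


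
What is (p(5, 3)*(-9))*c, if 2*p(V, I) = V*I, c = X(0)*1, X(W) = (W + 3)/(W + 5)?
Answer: -81/2 ≈ -40.500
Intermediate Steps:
X(W) = (3 + W)/(5 + W)
c = ⅗ (c = ((3 + 0)/(5 + 0))*1 = (3/5)*1 = ((⅕)*3)*1 = (⅗)*1 = ⅗ ≈ 0.60000)
p(V, I) = I*V/2 (p(V, I) = (V*I)/2 = (I*V)/2 = I*V/2)
(p(5, 3)*(-9))*c = (((½)*3*5)*(-9))*(⅗) = ((15/2)*(-9))*(⅗) = -135/2*⅗ = -81/2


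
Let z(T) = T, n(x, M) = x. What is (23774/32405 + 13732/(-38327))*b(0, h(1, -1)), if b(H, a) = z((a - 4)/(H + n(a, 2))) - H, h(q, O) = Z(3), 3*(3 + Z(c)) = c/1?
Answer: 1398601914/1241986435 ≈ 1.1261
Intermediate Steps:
Z(c) = -3 + c/3 (Z(c) = -3 + (c/1)/3 = -3 + (c*1)/3 = -3 + c/3)
h(q, O) = -2 (h(q, O) = -3 + (⅓)*3 = -3 + 1 = -2)
b(H, a) = -H + (-4 + a)/(H + a) (b(H, a) = (a - 4)/(H + a) - H = (-4 + a)/(H + a) - H = -H + (-4 + a)/(H + a))
(23774/32405 + 13732/(-38327))*b(0, h(1, -1)) = (23774/32405 + 13732/(-38327))*((-4 - 2 - 1*0*(0 - 2))/(0 - 2)) = (23774*(1/32405) + 13732*(-1/38327))*((-4 - 2 - 1*0*(-2))/(-2)) = (23774/32405 - 13732/38327)*(-(-4 - 2 + 0)/2) = 466200638*(-½*(-6))/1241986435 = (466200638/1241986435)*3 = 1398601914/1241986435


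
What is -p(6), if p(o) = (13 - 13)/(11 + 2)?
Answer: 0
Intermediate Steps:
p(o) = 0 (p(o) = 0/13 = 0*(1/13) = 0)
-p(6) = -1*0 = 0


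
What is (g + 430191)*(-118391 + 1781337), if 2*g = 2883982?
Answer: 3113337568172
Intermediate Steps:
g = 1441991 (g = (½)*2883982 = 1441991)
(g + 430191)*(-118391 + 1781337) = (1441991 + 430191)*(-118391 + 1781337) = 1872182*1662946 = 3113337568172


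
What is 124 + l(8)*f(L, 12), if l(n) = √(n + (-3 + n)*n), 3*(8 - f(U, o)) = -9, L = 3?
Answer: 124 + 44*√3 ≈ 200.21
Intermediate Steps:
f(U, o) = 11 (f(U, o) = 8 - ⅓*(-9) = 8 + 3 = 11)
l(n) = √(n + n*(-3 + n))
124 + l(8)*f(L, 12) = 124 + √(8*(-2 + 8))*11 = 124 + √(8*6)*11 = 124 + √48*11 = 124 + (4*√3)*11 = 124 + 44*√3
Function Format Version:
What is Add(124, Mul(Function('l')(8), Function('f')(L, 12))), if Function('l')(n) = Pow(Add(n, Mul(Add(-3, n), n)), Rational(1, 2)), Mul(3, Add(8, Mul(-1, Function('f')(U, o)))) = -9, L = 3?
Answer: Add(124, Mul(44, Pow(3, Rational(1, 2)))) ≈ 200.21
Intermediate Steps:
Function('f')(U, o) = 11 (Function('f')(U, o) = Add(8, Mul(Rational(-1, 3), -9)) = Add(8, 3) = 11)
Function('l')(n) = Pow(Add(n, Mul(n, Add(-3, n))), Rational(1, 2))
Add(124, Mul(Function('l')(8), Function('f')(L, 12))) = Add(124, Mul(Pow(Mul(8, Add(-2, 8)), Rational(1, 2)), 11)) = Add(124, Mul(Pow(Mul(8, 6), Rational(1, 2)), 11)) = Add(124, Mul(Pow(48, Rational(1, 2)), 11)) = Add(124, Mul(Mul(4, Pow(3, Rational(1, 2))), 11)) = Add(124, Mul(44, Pow(3, Rational(1, 2))))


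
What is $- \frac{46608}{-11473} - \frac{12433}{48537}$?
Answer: $\frac{2119568687}{556865001} \approx 3.8063$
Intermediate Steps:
$- \frac{46608}{-11473} - \frac{12433}{48537} = \left(-46608\right) \left(- \frac{1}{11473}\right) - \frac{12433}{48537} = \frac{46608}{11473} - \frac{12433}{48537} = \frac{2119568687}{556865001}$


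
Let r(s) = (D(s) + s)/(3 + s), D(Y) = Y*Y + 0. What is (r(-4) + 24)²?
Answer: 144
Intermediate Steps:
D(Y) = Y² (D(Y) = Y² + 0 = Y²)
r(s) = (s + s²)/(3 + s) (r(s) = (s² + s)/(3 + s) = (s + s²)/(3 + s))
(r(-4) + 24)² = (-4*(1 - 4)/(3 - 4) + 24)² = (-4*(-3)/(-1) + 24)² = (-4*(-1)*(-3) + 24)² = (-12 + 24)² = 12² = 144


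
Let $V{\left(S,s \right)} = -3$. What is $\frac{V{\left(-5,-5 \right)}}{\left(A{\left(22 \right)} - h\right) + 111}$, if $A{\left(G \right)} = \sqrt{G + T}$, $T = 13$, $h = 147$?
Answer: $\frac{108}{1261} + \frac{3 \sqrt{35}}{1261} \approx 0.099721$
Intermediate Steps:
$A{\left(G \right)} = \sqrt{13 + G}$ ($A{\left(G \right)} = \sqrt{G + 13} = \sqrt{13 + G}$)
$\frac{V{\left(-5,-5 \right)}}{\left(A{\left(22 \right)} - h\right) + 111} = \frac{1}{\left(\sqrt{13 + 22} - 147\right) + 111} \left(-3\right) = \frac{1}{\left(\sqrt{35} - 147\right) + 111} \left(-3\right) = \frac{1}{\left(-147 + \sqrt{35}\right) + 111} \left(-3\right) = \frac{1}{-36 + \sqrt{35}} \left(-3\right) = - \frac{3}{-36 + \sqrt{35}}$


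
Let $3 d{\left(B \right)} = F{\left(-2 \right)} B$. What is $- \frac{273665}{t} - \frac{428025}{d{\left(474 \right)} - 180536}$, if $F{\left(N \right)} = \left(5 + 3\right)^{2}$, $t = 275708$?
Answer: $\frac{5947569395}{3915605016} \approx 1.5189$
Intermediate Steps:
$F{\left(N \right)} = 64$ ($F{\left(N \right)} = 8^{2} = 64$)
$d{\left(B \right)} = \frac{64 B}{3}$
$- \frac{273665}{t} - \frac{428025}{d{\left(474 \right)} - 180536} = - \frac{273665}{275708} - \frac{428025}{\frac{64}{3} \cdot 474 - 180536} = \left(-273665\right) \frac{1}{275708} - \frac{428025}{10112 - 180536} = - \frac{273665}{275708} - \frac{428025}{-170424} = - \frac{273665}{275708} - - \frac{142675}{56808} = - \frac{273665}{275708} + \frac{142675}{56808} = \frac{5947569395}{3915605016}$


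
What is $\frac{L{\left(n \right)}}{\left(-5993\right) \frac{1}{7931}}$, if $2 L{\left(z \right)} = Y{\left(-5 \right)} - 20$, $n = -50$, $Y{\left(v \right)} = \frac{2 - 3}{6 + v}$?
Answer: $\frac{166551}{11986} \approx 13.895$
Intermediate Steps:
$Y{\left(v \right)} = - \frac{1}{6 + v}$
$L{\left(z \right)} = - \frac{21}{2}$ ($L{\left(z \right)} = \frac{- \frac{1}{6 - 5} - 20}{2} = \frac{- 1^{-1} - 20}{2} = \frac{\left(-1\right) 1 - 20}{2} = \frac{-1 - 20}{2} = \frac{1}{2} \left(-21\right) = - \frac{21}{2}$)
$\frac{L{\left(n \right)}}{\left(-5993\right) \frac{1}{7931}} = - \frac{21}{2 \left(- \frac{5993}{7931}\right)} = \left(- \frac{21}{2}\right) \left(- \frac{7931}{5993}\right) = \frac{166551}{11986}$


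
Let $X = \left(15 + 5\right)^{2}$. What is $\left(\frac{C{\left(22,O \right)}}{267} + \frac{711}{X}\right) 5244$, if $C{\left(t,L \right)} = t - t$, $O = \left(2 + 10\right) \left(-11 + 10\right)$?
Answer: $\frac{932121}{100} \approx 9321.2$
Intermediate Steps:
$O = -12$ ($O = 12 \left(-1\right) = -12$)
$X = 400$ ($X = 20^{2} = 400$)
$C{\left(t,L \right)} = 0$
$\left(\frac{C{\left(22,O \right)}}{267} + \frac{711}{X}\right) 5244 = \left(\frac{0}{267} + \frac{711}{400}\right) 5244 = \left(0 \cdot \frac{1}{267} + 711 \cdot \frac{1}{400}\right) 5244 = \left(0 + \frac{711}{400}\right) 5244 = \frac{711}{400} \cdot 5244 = \frac{932121}{100}$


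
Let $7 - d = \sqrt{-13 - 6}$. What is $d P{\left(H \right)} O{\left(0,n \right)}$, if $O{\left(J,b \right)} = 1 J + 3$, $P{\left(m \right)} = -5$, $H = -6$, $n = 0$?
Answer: $-105 + 15 i \sqrt{19} \approx -105.0 + 65.384 i$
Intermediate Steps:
$d = 7 - i \sqrt{19}$ ($d = 7 - \sqrt{-13 - 6} = 7 - \sqrt{-19} = 7 - i \sqrt{19} \approx 7.0 - 4.3589 i$)
$O{\left(J,b \right)} = 3 + J$ ($O{\left(J,b \right)} = J + 3 = 3 + J$)
$d P{\left(H \right)} O{\left(0,n \right)} = \left(7 - i \sqrt{19}\right) \left(-5\right) \left(3 + 0\right) = \left(-35 + 5 i \sqrt{19}\right) 3 = -105 + 15 i \sqrt{19}$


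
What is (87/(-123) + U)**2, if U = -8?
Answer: 127449/1681 ≈ 75.817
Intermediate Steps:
(87/(-123) + U)**2 = (87/(-123) - 8)**2 = (87*(-1/123) - 8)**2 = (-29/41 - 8)**2 = (-357/41)**2 = 127449/1681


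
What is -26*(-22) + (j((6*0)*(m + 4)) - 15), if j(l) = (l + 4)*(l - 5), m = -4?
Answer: 537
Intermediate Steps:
j(l) = (-5 + l)*(4 + l) (j(l) = (4 + l)*(-5 + l) = (-5 + l)*(4 + l))
-26*(-22) + (j((6*0)*(m + 4)) - 15) = -26*(-22) + ((-20 + ((6*0)*(-4 + 4))² - 6*0*(-4 + 4)) - 15) = 572 + ((-20 + (0*0)² - 0*0) - 15) = 572 + ((-20 + 0² - 1*0) - 15) = 572 + ((-20 + 0 + 0) - 15) = 572 + (-20 - 15) = 572 - 35 = 537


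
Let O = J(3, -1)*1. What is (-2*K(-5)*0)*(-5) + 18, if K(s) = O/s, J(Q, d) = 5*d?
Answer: 18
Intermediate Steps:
O = -5 (O = (5*(-1))*1 = -5*1 = -5)
K(s) = -5/s
(-2*K(-5)*0)*(-5) + 18 = (-(-10)/(-5)*0)*(-5) + 18 = (-(-10)*(-1)/5*0)*(-5) + 18 = (-2*1*0)*(-5) + 18 = -2*0*(-5) + 18 = 0*(-5) + 18 = 0 + 18 = 18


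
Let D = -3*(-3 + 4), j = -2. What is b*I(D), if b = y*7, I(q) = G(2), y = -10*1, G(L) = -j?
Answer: -140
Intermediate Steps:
G(L) = 2 (G(L) = -1*(-2) = 2)
D = -3 (D = -3*1 = -3)
y = -10
I(q) = 2
b = -70 (b = -10*7 = -70)
b*I(D) = -70*2 = -140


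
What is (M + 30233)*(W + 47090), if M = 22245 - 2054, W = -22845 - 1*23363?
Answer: 44473968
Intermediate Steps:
W = -46208 (W = -22845 - 23363 = -46208)
M = 20191
(M + 30233)*(W + 47090) = (20191 + 30233)*(-46208 + 47090) = 50424*882 = 44473968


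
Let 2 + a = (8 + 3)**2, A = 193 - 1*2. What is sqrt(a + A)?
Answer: sqrt(310) ≈ 17.607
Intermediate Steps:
A = 191 (A = 193 - 2 = 191)
a = 119 (a = -2 + (8 + 3)**2 = -2 + 11**2 = -2 + 121 = 119)
sqrt(a + A) = sqrt(119 + 191) = sqrt(310)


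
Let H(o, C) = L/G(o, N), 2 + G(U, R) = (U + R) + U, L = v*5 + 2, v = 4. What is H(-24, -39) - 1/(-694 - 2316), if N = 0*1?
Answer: -6617/15050 ≈ -0.43967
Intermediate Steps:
L = 22 (L = 4*5 + 2 = 20 + 2 = 22)
N = 0
G(U, R) = -2 + R + 2*U (G(U, R) = -2 + ((U + R) + U) = -2 + ((R + U) + U) = -2 + (R + 2*U) = -2 + R + 2*U)
H(o, C) = 22/(-2 + 2*o) (H(o, C) = 22/(-2 + 0 + 2*o) = 22/(-2 + 2*o))
H(-24, -39) - 1/(-694 - 2316) = 11/(-1 - 24) - 1/(-694 - 2316) = 11/(-25) - 1/(-3010) = 11*(-1/25) - 1*(-1/3010) = -11/25 + 1/3010 = -6617/15050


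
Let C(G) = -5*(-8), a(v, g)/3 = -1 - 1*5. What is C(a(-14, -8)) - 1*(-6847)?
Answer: 6887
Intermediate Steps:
a(v, g) = -18 (a(v, g) = 3*(-1 - 1*5) = 3*(-1 - 5) = 3*(-6) = -18)
C(G) = 40
C(a(-14, -8)) - 1*(-6847) = 40 - 1*(-6847) = 40 + 6847 = 6887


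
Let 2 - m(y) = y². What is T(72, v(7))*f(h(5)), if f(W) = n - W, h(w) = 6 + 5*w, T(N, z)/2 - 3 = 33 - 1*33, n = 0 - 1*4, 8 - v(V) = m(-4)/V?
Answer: -210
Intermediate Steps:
m(y) = 2 - y²
v(V) = 8 + 14/V (v(V) = 8 - (2 - 1*(-4)²)/V = 8 - (2 - 1*16)/V = 8 - (2 - 16)/V = 8 - (-14)/V = 8 + 14/V)
n = -4 (n = 0 - 4 = -4)
T(N, z) = 6 (T(N, z) = 6 + 2*(33 - 1*33) = 6 + 2*(33 - 33) = 6 + 2*0 = 6 + 0 = 6)
f(W) = -4 - W
T(72, v(7))*f(h(5)) = 6*(-4 - (6 + 5*5)) = 6*(-4 - (6 + 25)) = 6*(-4 - 1*31) = 6*(-4 - 31) = 6*(-35) = -210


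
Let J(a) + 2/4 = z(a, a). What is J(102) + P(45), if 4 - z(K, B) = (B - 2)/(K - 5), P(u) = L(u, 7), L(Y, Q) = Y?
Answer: 9209/194 ≈ 47.469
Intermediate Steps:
P(u) = u
z(K, B) = 4 - (-2 + B)/(-5 + K) (z(K, B) = 4 - (B - 2)/(K - 5) = 4 - (-2 + B)/(-5 + K))
J(a) = -½ + (-18 + 3*a)/(-5 + a) (J(a) = -½ + (-18 - a + 4*a)/(-5 + a) = -½ + (-18 + 3*a)/(-5 + a))
J(102) + P(45) = (-31 + 5*102)/(2*(-5 + 102)) + 45 = (½)*(-31 + 510)/97 + 45 = (½)*(1/97)*479 + 45 = 479/194 + 45 = 9209/194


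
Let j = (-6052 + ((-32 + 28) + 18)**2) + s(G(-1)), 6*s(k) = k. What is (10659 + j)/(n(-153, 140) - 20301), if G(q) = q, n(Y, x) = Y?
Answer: -28817/122724 ≈ -0.23481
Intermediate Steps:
s(k) = k/6
j = -35137/6 (j = (-6052 + ((-32 + 28) + 18)**2) + (1/6)*(-1) = (-6052 + (-4 + 18)**2) - 1/6 = (-6052 + 14**2) - 1/6 = (-6052 + 196) - 1/6 = -5856 - 1/6 = -35137/6 ≈ -5856.2)
(10659 + j)/(n(-153, 140) - 20301) = (10659 - 35137/6)/(-153 - 20301) = (28817/6)/(-20454) = (28817/6)*(-1/20454) = -28817/122724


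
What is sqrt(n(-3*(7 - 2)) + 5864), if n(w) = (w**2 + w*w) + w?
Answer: sqrt(6299) ≈ 79.366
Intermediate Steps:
n(w) = w + 2*w**2 (n(w) = (w**2 + w**2) + w = 2*w**2 + w = w + 2*w**2)
sqrt(n(-3*(7 - 2)) + 5864) = sqrt((-3*(7 - 2))*(1 + 2*(-3*(7 - 2))) + 5864) = sqrt((-3*5)*(1 + 2*(-3*5)) + 5864) = sqrt(-15*(1 + 2*(-15)) + 5864) = sqrt(-15*(1 - 30) + 5864) = sqrt(-15*(-29) + 5864) = sqrt(435 + 5864) = sqrt(6299)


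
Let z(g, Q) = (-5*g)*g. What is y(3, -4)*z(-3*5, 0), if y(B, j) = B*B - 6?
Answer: -3375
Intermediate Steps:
y(B, j) = -6 + B**2 (y(B, j) = B**2 - 6 = -6 + B**2)
z(g, Q) = -5*g**2
y(3, -4)*z(-3*5, 0) = (-6 + 3**2)*(-5*(-3*5)**2) = (-6 + 9)*(-5*(-15)**2) = 3*(-5*225) = 3*(-1125) = -3375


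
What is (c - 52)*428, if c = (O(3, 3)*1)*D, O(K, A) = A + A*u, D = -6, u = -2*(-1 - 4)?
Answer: -107000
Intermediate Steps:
u = 10 (u = -2*(-5) = 10)
O(K, A) = 11*A (O(K, A) = A + A*10 = A + 10*A = 11*A)
c = -198 (c = ((11*3)*1)*(-6) = (33*1)*(-6) = 33*(-6) = -198)
(c - 52)*428 = (-198 - 52)*428 = -250*428 = -107000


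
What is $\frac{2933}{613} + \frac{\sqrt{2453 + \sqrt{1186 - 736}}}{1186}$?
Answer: $\frac{2933}{613} + \frac{\sqrt{2453 + 15 \sqrt{2}}}{1186} \approx 4.8266$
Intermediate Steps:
$\frac{2933}{613} + \frac{\sqrt{2453 + \sqrt{1186 - 736}}}{1186} = 2933 \cdot \frac{1}{613} + \sqrt{2453 + \sqrt{450}} \cdot \frac{1}{1186} = \frac{2933}{613} + \sqrt{2453 + 15 \sqrt{2}} \cdot \frac{1}{1186} = \frac{2933}{613} + \frac{\sqrt{2453 + 15 \sqrt{2}}}{1186}$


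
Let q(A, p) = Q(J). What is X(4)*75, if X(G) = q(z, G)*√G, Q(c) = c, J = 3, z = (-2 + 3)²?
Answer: 450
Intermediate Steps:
z = 1 (z = 1² = 1)
q(A, p) = 3
X(G) = 3*√G
X(4)*75 = (3*√4)*75 = (3*2)*75 = 6*75 = 450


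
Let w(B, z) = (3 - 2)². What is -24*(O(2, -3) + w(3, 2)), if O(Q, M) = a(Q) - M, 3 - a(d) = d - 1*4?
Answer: -216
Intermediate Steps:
a(d) = 7 - d (a(d) = 3 - (d - 1*4) = 3 - (d - 4) = 3 - (-4 + d) = 3 + (4 - d) = 7 - d)
O(Q, M) = 7 - M - Q (O(Q, M) = (7 - Q) - M = 7 - M - Q)
w(B, z) = 1 (w(B, z) = 1² = 1)
-24*(O(2, -3) + w(3, 2)) = -24*((7 - 1*(-3) - 1*2) + 1) = -24*((7 + 3 - 2) + 1) = -24*(8 + 1) = -24*9 = -216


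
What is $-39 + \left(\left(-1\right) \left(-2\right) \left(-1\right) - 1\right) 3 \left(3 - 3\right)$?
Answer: $-39$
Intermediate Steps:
$-39 + \left(\left(-1\right) \left(-2\right) \left(-1\right) - 1\right) 3 \left(3 - 3\right) = -39 + \left(2 \left(-1\right) - 1\right) 3 \left(3 - 3\right) = -39 + \left(-2 - 1\right) 3 \cdot 0 = -39 - 0 = -39 + 0 = -39$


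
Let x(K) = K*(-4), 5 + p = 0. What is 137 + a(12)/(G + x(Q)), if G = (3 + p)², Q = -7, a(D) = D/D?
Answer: 4385/32 ≈ 137.03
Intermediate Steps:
p = -5 (p = -5 + 0 = -5)
a(D) = 1
x(K) = -4*K
G = 4 (G = (3 - 5)² = (-2)² = 4)
137 + a(12)/(G + x(Q)) = 137 + 1/(4 - 4*(-7)) = 137 + 1/(4 + 28) = 137 + 1/32 = 4385/32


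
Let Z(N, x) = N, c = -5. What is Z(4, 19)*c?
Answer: -20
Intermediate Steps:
Z(4, 19)*c = 4*(-5) = -20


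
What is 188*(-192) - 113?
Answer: -36209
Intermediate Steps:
188*(-192) - 113 = -36096 - 113 = -36209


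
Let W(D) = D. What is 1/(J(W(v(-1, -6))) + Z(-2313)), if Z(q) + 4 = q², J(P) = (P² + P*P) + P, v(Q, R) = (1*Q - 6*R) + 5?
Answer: 1/5353205 ≈ 1.8680e-7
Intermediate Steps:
v(Q, R) = 5 + Q - 6*R (v(Q, R) = (Q - 6*R) + 5 = 5 + Q - 6*R)
J(P) = P + 2*P² (J(P) = (P² + P²) + P = 2*P² + P = P + 2*P²)
Z(q) = -4 + q²
1/(J(W(v(-1, -6))) + Z(-2313)) = 1/((5 - 1 - 6*(-6))*(1 + 2*(5 - 1 - 6*(-6))) + (-4 + (-2313)²)) = 1/((5 - 1 + 36)*(1 + 2*(5 - 1 + 36)) + (-4 + 5349969)) = 1/(40*(1 + 2*40) + 5349965) = 1/(40*(1 + 80) + 5349965) = 1/(40*81 + 5349965) = 1/(3240 + 5349965) = 1/5353205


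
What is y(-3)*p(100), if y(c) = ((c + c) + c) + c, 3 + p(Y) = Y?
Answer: -1164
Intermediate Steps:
p(Y) = -3 + Y
y(c) = 4*c (y(c) = (2*c + c) + c = 3*c + c = 4*c)
y(-3)*p(100) = (4*(-3))*(-3 + 100) = -12*97 = -1164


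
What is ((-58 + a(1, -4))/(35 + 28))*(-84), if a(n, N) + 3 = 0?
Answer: 244/3 ≈ 81.333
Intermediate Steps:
a(n, N) = -3 (a(n, N) = -3 + 0 = -3)
((-58 + a(1, -4))/(35 + 28))*(-84) = ((-58 - 3)/(35 + 28))*(-84) = -61/63*(-84) = 244/3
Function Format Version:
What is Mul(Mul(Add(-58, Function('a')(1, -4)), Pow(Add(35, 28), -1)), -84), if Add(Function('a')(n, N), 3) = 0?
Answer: Rational(244, 3) ≈ 81.333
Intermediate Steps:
Function('a')(n, N) = -3 (Function('a')(n, N) = Add(-3, 0) = -3)
Mul(Mul(Add(-58, Function('a')(1, -4)), Pow(Add(35, 28), -1)), -84) = Mul(Mul(Add(-58, -3), Pow(Add(35, 28), -1)), -84) = Mul(Mul(-61, Pow(63, -1)), -84) = Mul(Mul(-61, Rational(1, 63)), -84) = Mul(Rational(-61, 63), -84) = Rational(244, 3)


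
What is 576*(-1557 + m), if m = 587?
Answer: -558720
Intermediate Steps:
576*(-1557 + m) = 576*(-1557 + 587) = 576*(-970) = -558720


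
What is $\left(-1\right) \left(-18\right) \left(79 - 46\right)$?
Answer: $594$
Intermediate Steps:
$\left(-1\right) \left(-18\right) \left(79 - 46\right) = 18 \cdot 33 = 594$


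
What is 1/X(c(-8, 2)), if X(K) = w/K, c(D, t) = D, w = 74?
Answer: -4/37 ≈ -0.10811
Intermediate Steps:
X(K) = 74/K
1/X(c(-8, 2)) = 1/(74/(-8)) = 1/(74*(-1/8)) = 1/(-37/4) = -4/37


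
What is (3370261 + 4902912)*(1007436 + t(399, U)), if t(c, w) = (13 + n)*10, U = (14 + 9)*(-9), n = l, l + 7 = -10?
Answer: 8334361387508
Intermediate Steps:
l = -17 (l = -7 - 10 = -17)
n = -17
U = -207 (U = 23*(-9) = -207)
t(c, w) = -40 (t(c, w) = (13 - 17)*10 = -4*10 = -40)
(3370261 + 4902912)*(1007436 + t(399, U)) = (3370261 + 4902912)*(1007436 - 40) = 8273173*1007396 = 8334361387508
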